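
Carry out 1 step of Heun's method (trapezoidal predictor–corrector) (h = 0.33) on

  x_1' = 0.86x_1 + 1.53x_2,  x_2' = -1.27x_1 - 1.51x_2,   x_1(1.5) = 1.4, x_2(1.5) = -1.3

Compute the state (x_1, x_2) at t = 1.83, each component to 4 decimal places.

Heun on (x_1,x_2): k1 = f(t_n, state_n); k2 = f(t_n + h, state_n + h·k1); state_{n+1} = state_n + (h/2)·(k1 + k2).
1.500000: (1.400000, -1.300000)
  k1 = (-0.785000, 0.185000)
  predictor → (1.140950, -1.238950)
  k2 = (-0.914377, 0.421808)
  → (1.119603, -1.199877)
(x_1(1.83), x_2(1.83)) ≈ (1.1196, -1.1999)

1.1196, -1.1999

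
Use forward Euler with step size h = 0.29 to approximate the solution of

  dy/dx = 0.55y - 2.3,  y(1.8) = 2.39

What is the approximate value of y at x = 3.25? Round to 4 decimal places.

Euler: y_{n+1} = y_n + h·f(x_n, y_n).
x=1.800000, y=2.390000: f=-0.985500 → y ← 2.390000 + 0.29·(-0.985500) = 2.104205
x=2.090000, y=2.104205: f=-1.142687 → y ← 2.104205 + 0.29·(-1.142687) = 1.772826
x=2.380000, y=1.772826: f=-1.324946 → y ← 1.772826 + 0.29·(-1.324946) = 1.388591
x=2.670000, y=1.388591: f=-1.536275 → y ← 1.388591 + 0.29·(-1.536275) = 0.943072
x=2.960000, y=0.943072: f=-1.781311 → y ← 0.943072 + 0.29·(-1.781311) = 0.426492
y(3.25) ≈ 0.4265

0.4265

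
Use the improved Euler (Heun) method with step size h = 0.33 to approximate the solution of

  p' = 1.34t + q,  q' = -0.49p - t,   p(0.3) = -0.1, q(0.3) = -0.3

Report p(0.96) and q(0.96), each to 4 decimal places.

Heun on (p,q): k1 = f(t_n, state_n); k2 = f(t_n + h, state_n + h·k1); state_{n+1} = state_n + (h/2)·(k1 + k2).
0.300000: (-0.100000, -0.300000)
  k1 = (0.102000, -0.251000)
  predictor → (-0.066340, -0.382830)
  k2 = (0.461370, -0.597493)
  → (-0.007044, -0.440001)
0.630000: (-0.007044, -0.440001)
  k1 = (0.404199, -0.626548)
  predictor → (0.126342, -0.646762)
  k2 = (0.639638, -1.021907)
  → (0.165189, -0.711997)
(p(0.96), q(0.96)) ≈ (0.1652, -0.7120)

0.1652, -0.7120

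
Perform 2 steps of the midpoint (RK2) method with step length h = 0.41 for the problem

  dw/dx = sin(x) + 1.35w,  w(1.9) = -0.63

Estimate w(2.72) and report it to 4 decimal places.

-0.7253

Midpoint: k1 = f(x_n, w_n); k2 = f(x_n + h/2, w_n + (h/2)·k1); w_{n+1} = w_n + h·k2.
x=1.900000, w=-0.630000:
  k1 = f(1.900000, -0.630000) = 0.095800
  k2 = f(2.105000, -0.610361) = 0.036687
  w ← -0.630000 + 0.41·0.036687 = -0.614958
x=2.310000, w=-0.614958:
  k1 = f(2.310000, -0.614958) = -0.091188
  k2 = f(2.515000, -0.633652) = -0.269042
  w ← -0.614958 + 0.41·(-0.269042) = -0.725266
w(2.72) ≈ -0.7253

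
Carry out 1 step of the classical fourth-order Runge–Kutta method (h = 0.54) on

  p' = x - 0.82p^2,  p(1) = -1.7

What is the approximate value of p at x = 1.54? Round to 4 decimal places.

-3.4817

RK4: k1 = f(x_n, p_n); k2 = f(x_n + h/2, p_n + (h/2)·k1); k3 = f(x_n + h/2, p_n + (h/2)·k2); k4 = f(x_n + h, p_n + h·k3); p_{n+1} = p_n + (h/6)·(k1 + 2k2 + 2k3 + k4).
x=1.000000, p=-1.700000:
  k1 = f(1.000000, -1.700000) = -1.369800
  k2 = f(1.270000, -2.069846) = -2.243095
  k3 = f(1.270000, -2.305636) = -3.089084
  k4 = f(1.540000, -3.368105) = -7.762189
  p ← -1.700000 + (0.54/6)·(k1 + 2k2 + 2k3 + k4) = -3.481671
p(1.54) ≈ -3.4817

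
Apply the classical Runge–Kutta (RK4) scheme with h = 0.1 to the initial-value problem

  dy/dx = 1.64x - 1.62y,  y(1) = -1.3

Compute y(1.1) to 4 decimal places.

RK4: k1 = f(x_n, y_n); k2 = f(x_n + h/2, y_n + (h/2)·k1); k3 = f(x_n + h/2, y_n + (h/2)·k2); k4 = f(x_n + h, y_n + h·k3); y_{n+1} = y_n + (h/6)·(k1 + 2k2 + 2k3 + k4).
x=1.000000, y=-1.300000:
  k1 = f(1.000000, -1.300000) = 3.746000
  k2 = f(1.050000, -1.112700) = 3.524574
  k3 = f(1.050000, -1.123771) = 3.542510
  k4 = f(1.100000, -0.945749) = 3.336113
  y ← -1.300000 + (0.1/6)·(k1 + 2k2 + 2k3 + k4) = -0.946395
y(1.1) ≈ -0.9464

-0.9464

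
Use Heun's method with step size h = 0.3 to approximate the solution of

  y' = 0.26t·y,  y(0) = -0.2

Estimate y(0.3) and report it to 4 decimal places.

Heun: k1 = f(t_n, y_n); k2 = f(t_n + h, y_n + h·k1); y_{n+1} = y_n + (h/2)·(k1 + k2).
t=0.000000, y=-0.200000:
  k1 = f(0.000000, -0.200000) = 0.000000
  k2 = f(0.300000, -0.200000) = -0.015600
  y ← -0.200000 + (0.3/2)·(0.000000 + (-0.015600)) = -0.202340
y(0.3) ≈ -0.2023

-0.2023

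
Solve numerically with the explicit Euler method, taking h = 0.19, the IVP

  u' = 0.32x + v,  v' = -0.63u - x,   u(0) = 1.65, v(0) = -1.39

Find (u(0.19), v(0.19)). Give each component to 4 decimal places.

Euler on (u,v): u_{n+1} = u_n + h·u', v_{n+1} = v_n + h·v'.
0.000000: (1.650000, -1.390000); f=(-1.390000, -1.039500) → (1.385900, -1.587505)
(u(0.19), v(0.19)) ≈ (1.3859, -1.5875)

1.3859, -1.5875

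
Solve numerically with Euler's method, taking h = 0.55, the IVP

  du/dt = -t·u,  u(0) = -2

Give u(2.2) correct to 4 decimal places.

Euler: u_{n+1} = u_n + h·f(t_n, u_n).
t=0.000000, u=-2.000000: f=0.000000 → u ← -2.000000 + 0.55·0.000000 = -2.000000
t=0.550000, u=-2.000000: f=1.100000 → u ← -2.000000 + 0.55·1.100000 = -1.395000
t=1.100000, u=-1.395000: f=1.534500 → u ← -1.395000 + 0.55·1.534500 = -0.551025
t=1.650000, u=-0.551025: f=0.909191 → u ← -0.551025 + 0.55·0.909191 = -0.050970
u(2.2) ≈ -0.0510

-0.0510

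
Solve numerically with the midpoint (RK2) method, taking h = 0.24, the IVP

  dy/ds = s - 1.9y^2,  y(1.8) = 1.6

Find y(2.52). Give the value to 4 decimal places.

Midpoint: k1 = f(s_n, y_n); k2 = f(s_n + h/2, y_n + (h/2)·k1); y_{n+1} = y_n + h·k2.
s=1.800000, y=1.600000:
  k1 = f(1.800000, 1.600000) = -3.064000
  k2 = f(1.920000, 1.232320) = -0.965364
  y ← 1.600000 + 0.24·(-0.965364) = 1.368313
s=2.040000, y=1.368313:
  k1 = f(2.040000, 1.368313) = -1.517331
  k2 = f(2.160000, 1.186233) = -0.513582
  y ← 1.368313 + 0.24·(-0.513582) = 1.245053
s=2.280000, y=1.245053:
  k1 = f(2.280000, 1.245053) = -0.665298
  k2 = f(2.400000, 1.165217) = -0.179689
  y ← 1.245053 + 0.24·(-0.179689) = 1.201928
y(2.52) ≈ 1.2019

1.2019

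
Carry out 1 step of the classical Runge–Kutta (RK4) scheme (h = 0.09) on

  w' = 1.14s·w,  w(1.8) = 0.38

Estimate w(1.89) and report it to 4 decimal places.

0.4592

RK4: k1 = f(s_n, w_n); k2 = f(s_n + h/2, w_n + (h/2)·k1); k3 = f(s_n + h/2, w_n + (h/2)·k2); k4 = f(s_n + h, w_n + h·k3); w_{n+1} = w_n + (h/6)·(k1 + 2k2 + 2k3 + k4).
s=1.800000, w=0.380000:
  k1 = f(1.800000, 0.380000) = 0.779760
  k2 = f(1.845000, 0.415089) = 0.873057
  k3 = f(1.845000, 0.419288) = 0.881888
  k4 = f(1.890000, 0.459370) = 0.989758
  w ← 0.380000 + (0.09/6)·(k1 + 2k2 + 2k3 + k4) = 0.459191
w(1.89) ≈ 0.4592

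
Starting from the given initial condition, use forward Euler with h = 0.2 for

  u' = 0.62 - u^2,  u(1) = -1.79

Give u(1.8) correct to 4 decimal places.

-10.5823

Euler: u_{n+1} = u_n + h·f(t_n, u_n).
t=1.000000, u=-1.790000: f=-2.584100 → u ← -1.790000 + 0.2·(-2.584100) = -2.306820
t=1.200000, u=-2.306820: f=-4.701419 → u ← -2.306820 + 0.2·(-4.701419) = -3.247104
t=1.400000, u=-3.247104: f=-9.923682 → u ← -3.247104 + 0.2·(-9.923682) = -5.231840
t=1.600000, u=-5.231840: f=-26.752152 → u ← -5.231840 + 0.2·(-26.752152) = -10.582271
u(1.8) ≈ -10.5823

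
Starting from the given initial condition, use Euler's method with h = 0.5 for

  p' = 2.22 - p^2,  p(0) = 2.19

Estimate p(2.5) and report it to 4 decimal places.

1.4754

Euler: p_{n+1} = p_n + h·f(x_n, p_n).
x=0.000000, p=2.190000: f=-2.576100 → p ← 2.190000 + 0.5·(-2.576100) = 0.901950
x=0.500000, p=0.901950: f=1.406486 → p ← 0.901950 + 0.5·1.406486 = 1.605193
x=1.000000, p=1.605193: f=-0.356645 → p ← 1.605193 + 0.5·(-0.356645) = 1.426871
x=1.500000, p=1.426871: f=0.184040 → p ← 1.426871 + 0.5·0.184040 = 1.518891
x=2.000000, p=1.518891: f=-0.087029 → p ← 1.518891 + 0.5·(-0.087029) = 1.475376
p(2.5) ≈ 1.4754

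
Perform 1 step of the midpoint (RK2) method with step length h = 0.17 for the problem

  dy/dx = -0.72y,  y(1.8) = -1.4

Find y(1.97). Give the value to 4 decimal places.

-1.2391

Midpoint: k1 = f(x_n, y_n); k2 = f(x_n + h/2, y_n + (h/2)·k1); y_{n+1} = y_n + h·k2.
x=1.800000, y=-1.400000:
  k1 = f(1.800000, -1.400000) = 1.008000
  k2 = f(1.885000, -1.314320) = 0.946310
  y ← -1.400000 + 0.17·0.946310 = -1.239127
y(1.97) ≈ -1.2391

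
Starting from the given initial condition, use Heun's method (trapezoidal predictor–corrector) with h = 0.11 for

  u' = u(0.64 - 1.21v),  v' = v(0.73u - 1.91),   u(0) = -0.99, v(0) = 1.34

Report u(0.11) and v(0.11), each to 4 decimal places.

-0.9117, 1.0122

Heun on (u,v): k1 = f(x_n, state_n); k2 = f(x_n + h, state_n + h·k1); state_{n+1} = state_n + (h/2)·(k1 + k2).
0.000000: (-0.990000, 1.340000)
  k1 = (0.971586, -3.527818)
  predictor → (-0.883126, 0.951940)
  k2 = (0.452026, -2.431904)
  → (-0.911701, 1.012215)
(u(0.11), v(0.11)) ≈ (-0.9117, 1.0122)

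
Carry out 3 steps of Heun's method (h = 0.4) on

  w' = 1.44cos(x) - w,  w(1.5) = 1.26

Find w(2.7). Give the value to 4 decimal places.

-0.1852

Heun: k1 = f(x_n, w_n); k2 = f(x_n + h, w_n + h·k1); w_{n+1} = w_n + (h/2)·(k1 + k2).
x=1.500000, w=1.260000:
  k1 = f(1.500000, 1.260000) = -1.158138
  k2 = f(1.900000, 0.796745) = -1.262282
  w ← 1.260000 + (0.4/2)·(-1.158138 + (-1.262282)) = 0.775916
x=1.900000, w=0.775916:
  k1 = f(1.900000, 0.775916) = -1.241453
  k2 = f(2.300000, 0.279335) = -1.238772
  w ← 0.775916 + (0.4/2)·(-1.241453 + (-1.238772)) = 0.279871
x=2.300000, w=0.279871:
  k1 = f(2.300000, 0.279871) = -1.239308
  k2 = f(2.700000, -0.215852) = -1.086011
  w ← 0.279871 + (0.4/2)·(-1.239308 + (-1.086011)) = -0.185193
w(2.7) ≈ -0.1852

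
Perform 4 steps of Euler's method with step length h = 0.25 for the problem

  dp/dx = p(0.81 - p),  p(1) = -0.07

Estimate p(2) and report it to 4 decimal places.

-0.1585

Euler: p_{n+1} = p_n + h·f(x_n, p_n).
x=1.000000, p=-0.070000: f=-0.061600 → p ← -0.070000 + 0.25·(-0.061600) = -0.085400
x=1.250000, p=-0.085400: f=-0.076467 → p ← -0.085400 + 0.25·(-0.076467) = -0.104517
x=1.500000, p=-0.104517: f=-0.095582 → p ← -0.104517 + 0.25·(-0.095582) = -0.128412
x=1.750000, p=-0.128412: f=-0.120504 → p ← -0.128412 + 0.25·(-0.120504) = -0.158538
p(2) ≈ -0.1585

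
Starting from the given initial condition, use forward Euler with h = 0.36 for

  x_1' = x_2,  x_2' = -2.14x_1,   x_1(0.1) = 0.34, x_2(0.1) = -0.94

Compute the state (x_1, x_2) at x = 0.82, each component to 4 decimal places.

-0.4311, -1.2032

Euler on (x_1,x_2): x_1_{n+1} = x_1_n + h·x_1', x_2_{n+1} = x_2_n + h·x_2'.
0.100000: (0.340000, -0.940000); f=(-0.940000, -0.727600) → (0.001600, -1.201936)
0.460000: (0.001600, -1.201936); f=(-1.201936, -0.003424) → (-0.431097, -1.203169)
(x_1(0.82), x_2(0.82)) ≈ (-0.4311, -1.2032)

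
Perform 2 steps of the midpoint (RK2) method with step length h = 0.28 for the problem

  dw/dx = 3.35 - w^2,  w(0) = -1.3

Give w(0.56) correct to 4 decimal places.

Midpoint: k1 = f(x_n, w_n); k2 = f(x_n + h/2, w_n + (h/2)·k1); w_{n+1} = w_n + h·k2.
x=0.000000, w=-1.300000:
  k1 = f(0.000000, -1.300000) = 1.660000
  k2 = f(0.140000, -1.067600) = 2.210230
  w ← -1.300000 + 0.28·2.210230 = -0.681136
x=0.280000, w=-0.681136:
  k1 = f(0.280000, -0.681136) = 2.886054
  k2 = f(0.420000, -0.277088) = 3.273222
  w ← -0.681136 + 0.28·3.273222 = 0.235367
w(0.56) ≈ 0.2354

0.2354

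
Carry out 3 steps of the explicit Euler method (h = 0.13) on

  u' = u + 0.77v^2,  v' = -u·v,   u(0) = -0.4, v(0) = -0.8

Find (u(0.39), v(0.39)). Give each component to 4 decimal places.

Euler on (u,v): u_{n+1} = u_n + h·u', v_{n+1} = v_n + h·v'.
0.000000: (-0.400000, -0.800000); f=(0.092800, -0.320000) → (-0.387936, -0.841600)
0.130000: (-0.387936, -0.841600); f=(0.157448, -0.326487) → (-0.367468, -0.884043)
0.260000: (-0.367468, -0.884043); f=(0.234312, -0.324857) → (-0.337007, -0.926275)
(u(0.39), v(0.39)) ≈ (-0.3370, -0.9263)

-0.3370, -0.9263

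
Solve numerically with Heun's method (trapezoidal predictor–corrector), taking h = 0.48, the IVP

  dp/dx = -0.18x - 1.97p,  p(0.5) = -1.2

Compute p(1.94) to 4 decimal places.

-0.2823

Heun: k1 = f(x_n, p_n); k2 = f(x_n + h, p_n + h·k1); p_{n+1} = p_n + (h/2)·(k1 + k2).
x=0.500000, p=-1.200000:
  k1 = f(0.500000, -1.200000) = 2.274000
  k2 = f(0.980000, -0.108480) = 0.037306
  p ← -1.200000 + (0.48/2)·(2.274000 + 0.037306) = -0.645287
x=0.980000, p=-0.645287:
  k1 = f(0.980000, -0.645287) = 1.094815
  k2 = f(1.460000, -0.119776) = -0.026842
  p ← -0.645287 + (0.48/2)·(1.094815 + (-0.026842)) = -0.388973
x=1.460000, p=-0.388973:
  k1 = f(1.460000, -0.388973) = 0.503477
  k2 = f(1.940000, -0.147304) = -0.059011
  p ← -0.388973 + (0.48/2)·(0.503477 + (-0.059011)) = -0.282301
p(1.94) ≈ -0.2823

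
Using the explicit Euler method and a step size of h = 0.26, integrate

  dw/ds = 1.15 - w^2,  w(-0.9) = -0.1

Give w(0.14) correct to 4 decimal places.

Euler: w_{n+1} = w_n + h·f(s_n, w_n).
s=-0.900000, w=-0.100000: f=1.140000 → w ← -0.100000 + 0.26·1.140000 = 0.196400
s=-0.640000, w=0.196400: f=1.111427 → w ← 0.196400 + 0.26·1.111427 = 0.485371
s=-0.380000, w=0.485371: f=0.914415 → w ← 0.485371 + 0.26·0.914415 = 0.723119
s=-0.120000, w=0.723119: f=0.627099 → w ← 0.723119 + 0.26·0.627099 = 0.886165
w(0.14) ≈ 0.8862

0.8862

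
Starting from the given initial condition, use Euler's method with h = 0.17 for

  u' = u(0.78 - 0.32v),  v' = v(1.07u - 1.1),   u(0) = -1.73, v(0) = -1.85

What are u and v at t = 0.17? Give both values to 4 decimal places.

Euler on (u,v): u_{n+1} = u_n + h·u', v_{n+1} = v_n + h·v'.
0.000000: (-1.730000, -1.850000); f=(-2.373560, 5.459535) → (-2.133505, -0.921879)
(u(0.17), v(0.17)) ≈ (-2.1335, -0.9219)

-2.1335, -0.9219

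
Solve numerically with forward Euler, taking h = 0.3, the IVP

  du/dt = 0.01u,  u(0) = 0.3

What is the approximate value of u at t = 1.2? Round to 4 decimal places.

Euler: u_{n+1} = u_n + h·f(t_n, u_n).
t=0.000000, u=0.300000: f=0.003000 → u ← 0.300000 + 0.3·0.003000 = 0.300900
t=0.300000, u=0.300900: f=0.003009 → u ← 0.300900 + 0.3·0.003009 = 0.301803
t=0.600000, u=0.301803: f=0.003018 → u ← 0.301803 + 0.3·0.003018 = 0.302708
t=0.900000, u=0.302708: f=0.003027 → u ← 0.302708 + 0.3·0.003027 = 0.303616
u(1.2) ≈ 0.3036

0.3036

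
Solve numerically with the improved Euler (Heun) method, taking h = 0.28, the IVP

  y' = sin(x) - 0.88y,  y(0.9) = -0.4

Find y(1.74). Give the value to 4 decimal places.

0.3660

Heun: k1 = f(x_n, y_n); k2 = f(x_n + h, y_n + h·k1); y_{n+1} = y_n + (h/2)·(k1 + k2).
x=0.900000, y=-0.400000:
  k1 = f(0.900000, -0.400000) = 1.135327
  k2 = f(1.180000, -0.082108) = 0.996861
  y ← -0.400000 + (0.28/2)·(1.135327 + 0.996861) = -0.101494
x=1.180000, y=-0.101494:
  k1 = f(1.180000, -0.101494) = 1.013920
  k2 = f(1.460000, 0.182404) = 0.833353
  y ← -0.101494 + (0.28/2)·(1.013920 + 0.833353) = 0.157125
x=1.460000, y=0.157125:
  k1 = f(1.460000, 0.157125) = 0.855599
  k2 = f(1.740000, 0.396692) = 0.636630
  y ← 0.157125 + (0.28/2)·(0.855599 + 0.636630) = 0.366037
y(1.74) ≈ 0.3660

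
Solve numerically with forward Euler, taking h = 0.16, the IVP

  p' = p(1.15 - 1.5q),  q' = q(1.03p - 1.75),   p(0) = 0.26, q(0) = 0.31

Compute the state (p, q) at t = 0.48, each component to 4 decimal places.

0.3709, 0.1404

Euler on (p,q): p_{n+1} = p_n + h·p', q_{n+1} = q_n + h·q'.
0.000000: (0.260000, 0.310000); f=(0.178100, -0.459482) → (0.288496, 0.236483)
0.160000: (0.288496, 0.236483); f=(0.229434, -0.343574) → (0.325205, 0.181511)
0.320000: (0.325205, 0.181511); f=(0.285444, -0.256845) → (0.370876, 0.140416)
(p(0.48), q(0.48)) ≈ (0.3709, 0.1404)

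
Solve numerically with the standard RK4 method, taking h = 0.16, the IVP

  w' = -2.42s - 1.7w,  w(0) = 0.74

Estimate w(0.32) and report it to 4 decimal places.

0.3253

RK4: k1 = f(s_n, w_n); k2 = f(s_n + h/2, w_n + (h/2)·k1); k3 = f(s_n + h/2, w_n + (h/2)·k2); k4 = f(s_n + h, w_n + h·k3); w_{n+1} = w_n + (h/6)·(k1 + 2k2 + 2k3 + k4).
s=0.000000, w=0.740000:
  k1 = f(0.000000, 0.740000) = -1.258000
  k2 = f(0.080000, 0.639360) = -1.280512
  k3 = f(0.080000, 0.637559) = -1.277450
  k4 = f(0.160000, 0.535608) = -1.297733
  w ← 0.740000 + (0.16/6)·(k1 + 2k2 + 2k3 + k4) = 0.535422
s=0.160000, w=0.535422:
  k1 = f(0.160000, 0.535422) = -1.297418
  k2 = f(0.240000, 0.431629) = -1.314569
  k3 = f(0.240000, 0.430257) = -1.312237
  k4 = f(0.320000, 0.325465) = -1.327690
  w ← 0.535422 + (0.16/6)·(k1 + 2k2 + 2k3 + k4) = 0.325323
w(0.32) ≈ 0.3253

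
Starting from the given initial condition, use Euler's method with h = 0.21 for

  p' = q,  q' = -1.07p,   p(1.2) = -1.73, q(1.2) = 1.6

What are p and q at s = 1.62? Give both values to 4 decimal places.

-0.9764, 2.3020

Euler on (p,q): p_{n+1} = p_n + h·p', q_{n+1} = q_n + h·q'.
1.200000: (-1.730000, 1.600000); f=(1.600000, 1.851100) → (-1.394000, 1.988731)
1.410000: (-1.394000, 1.988731); f=(1.988731, 1.491580) → (-0.976366, 2.301963)
(p(1.62), q(1.62)) ≈ (-0.9764, 2.3020)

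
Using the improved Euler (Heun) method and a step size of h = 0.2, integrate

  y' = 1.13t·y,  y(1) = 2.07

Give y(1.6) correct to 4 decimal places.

4.9421

Heun: k1 = f(t_n, y_n); k2 = f(t_n + h, y_n + h·k1); y_{n+1} = y_n + (h/2)·(k1 + k2).
t=1.000000, y=2.070000:
  k1 = f(1.000000, 2.070000) = 2.339100
  k2 = f(1.200000, 2.537820) = 3.441284
  y ← 2.070000 + (0.2/2)·(2.339100 + 3.441284) = 2.648038
t=1.200000, y=2.648038:
  k1 = f(1.200000, 2.648038) = 3.590740
  k2 = f(1.400000, 3.366186) = 5.325307
  y ← 2.648038 + (0.2/2)·(3.590740 + 5.325307) = 3.539643
t=1.400000, y=3.539643:
  k1 = f(1.400000, 3.539643) = 5.599715
  k2 = f(1.600000, 4.659586) = 8.424532
  y ← 3.539643 + (0.2/2)·(5.599715 + 8.424532) = 4.942068
y(1.6) ≈ 4.9421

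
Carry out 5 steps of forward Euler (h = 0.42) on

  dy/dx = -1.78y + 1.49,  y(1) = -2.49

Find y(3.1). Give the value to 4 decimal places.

0.8337

Euler: y_{n+1} = y_n + h·f(x_n, y_n).
x=1.000000, y=-2.490000: f=5.922200 → y ← -2.490000 + 0.42·5.922200 = -0.002676
x=1.420000, y=-0.002676: f=1.494763 → y ← -0.002676 + 0.42·1.494763 = 0.625125
x=1.840000, y=0.625125: f=0.377278 → y ← 0.625125 + 0.42·0.377278 = 0.783581
x=2.260000, y=0.783581: f=0.095225 → y ← 0.783581 + 0.42·0.095225 = 0.823576
x=2.680000, y=0.823576: f=0.024035 → y ← 0.823576 + 0.42·0.024035 = 0.833671
y(3.1) ≈ 0.8337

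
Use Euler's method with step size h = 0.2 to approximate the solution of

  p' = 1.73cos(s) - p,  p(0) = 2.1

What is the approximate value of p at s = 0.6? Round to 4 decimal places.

1.8866

Euler: p_{n+1} = p_n + h·f(s_n, p_n).
s=0.000000, p=2.100000: f=-0.370000 → p ← 2.100000 + 0.2·(-0.370000) = 2.026000
s=0.200000, p=2.026000: f=-0.330485 → p ← 2.026000 + 0.2·(-0.330485) = 1.959903
s=0.400000, p=1.959903: f=-0.366468 → p ← 1.959903 + 0.2·(-0.366468) = 1.886610
p(0.6) ≈ 1.8866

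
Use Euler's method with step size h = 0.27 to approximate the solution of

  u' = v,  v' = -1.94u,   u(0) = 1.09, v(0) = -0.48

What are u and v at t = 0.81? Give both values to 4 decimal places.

Euler on (u,v): u_{n+1} = u_n + h·u', v_{n+1} = v_n + h·v'.
0.000000: (1.090000, -0.480000); f=(-0.480000, -2.114600) → (0.960400, -1.050942)
0.270000: (0.960400, -1.050942); f=(-1.050942, -1.863176) → (0.676646, -1.554000)
0.540000: (0.676646, -1.554000); f=(-1.554000, -1.312693) → (0.257066, -1.908427)
(u(0.81), v(0.81)) ≈ (0.2571, -1.9084)

0.2571, -1.9084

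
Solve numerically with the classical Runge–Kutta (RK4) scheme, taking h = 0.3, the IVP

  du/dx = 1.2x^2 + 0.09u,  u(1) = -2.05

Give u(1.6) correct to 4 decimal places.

RK4: k1 = f(x_n, u_n); k2 = f(x_n + h/2, u_n + (h/2)·k1); k3 = f(x_n + h/2, u_n + (h/2)·k2); k4 = f(x_n + h, u_n + h·k3); u_{n+1} = u_n + (h/6)·(k1 + 2k2 + 2k3 + k4).
x=1.000000, u=-2.050000:
  k1 = f(1.000000, -2.050000) = 1.015500
  k2 = f(1.150000, -1.897675) = 1.416209
  k3 = f(1.150000, -1.837569) = 1.421619
  k4 = f(1.300000, -1.623514) = 1.881884
  u ← -2.050000 + (0.3/6)·(k1 + 2k2 + 2k3 + k4) = -1.621348
x=1.300000, u=-1.621348:
  k1 = f(1.300000, -1.621348) = 1.882079
  k2 = f(1.450000, -1.339036) = 2.402487
  k3 = f(1.450000, -1.260975) = 2.409512
  k4 = f(1.600000, -0.898494) = 2.991136
  u ← -1.621348 + (0.3/6)·(k1 + 2k2 + 2k3 + k4) = -0.896487
u(1.6) ≈ -0.8965

-0.8965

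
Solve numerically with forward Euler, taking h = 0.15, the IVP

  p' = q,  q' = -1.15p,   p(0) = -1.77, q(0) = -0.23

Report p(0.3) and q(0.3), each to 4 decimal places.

Euler on (p,q): p_{n+1} = p_n + h·p', q_{n+1} = q_n + h·q'.
0.000000: (-1.770000, -0.230000); f=(-0.230000, 2.035500) → (-1.804500, 0.075325)
0.150000: (-1.804500, 0.075325); f=(0.075325, 2.075175) → (-1.793201, 0.386601)
(p(0.3), q(0.3)) ≈ (-1.7932, 0.3866)

-1.7932, 0.3866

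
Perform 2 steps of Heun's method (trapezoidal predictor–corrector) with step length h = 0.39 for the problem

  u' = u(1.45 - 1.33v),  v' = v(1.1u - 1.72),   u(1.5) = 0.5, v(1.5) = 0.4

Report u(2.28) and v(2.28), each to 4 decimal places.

1.1539, 0.2017

Heun on (u,v): k1 = f(x_n, state_n); k2 = f(x_n + h, state_n + h·k1); state_{n+1} = state_n + (h/2)·(k1 + k2).
1.500000: (0.500000, 0.400000)
  k1 = (0.459000, -0.468000)
  predictor → (0.679010, 0.217480)
  k2 = (0.788162, -0.211627)
  → (0.743197, 0.267473)
1.890000: (0.743197, 0.267473)
  k1 = (0.813251, -0.241390)
  predictor → (1.060365, 0.173331)
  k2 = (1.293083, -0.095956)
  → (1.153932, 0.201690)
(u(2.28), v(2.28)) ≈ (1.1539, 0.2017)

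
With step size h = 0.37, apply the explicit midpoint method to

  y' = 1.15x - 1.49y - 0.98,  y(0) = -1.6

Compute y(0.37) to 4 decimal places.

Midpoint: k1 = f(x_n, y_n); k2 = f(x_n + h/2, y_n + (h/2)·k1); y_{n+1} = y_n + h·k2.
x=0.000000, y=-1.600000:
  k1 = f(0.000000, -1.600000) = 1.404000
  k2 = f(0.185000, -1.340260) = 1.229737
  y ← -1.600000 + 0.37·1.229737 = -1.144997
y(0.37) ≈ -1.1450

-1.1450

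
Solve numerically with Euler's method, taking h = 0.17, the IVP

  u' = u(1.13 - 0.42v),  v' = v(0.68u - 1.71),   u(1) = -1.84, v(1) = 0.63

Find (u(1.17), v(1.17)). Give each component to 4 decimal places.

Euler on (u,v): u_{n+1} = u_n + h·u', v_{n+1} = v_n + h·v'.
1.000000: (-1.840000, 0.630000); f=(-1.592336, -1.865556) → (-2.110697, 0.312855)
(u(1.17), v(1.17)) ≈ (-2.1107, 0.3129)

-2.1107, 0.3129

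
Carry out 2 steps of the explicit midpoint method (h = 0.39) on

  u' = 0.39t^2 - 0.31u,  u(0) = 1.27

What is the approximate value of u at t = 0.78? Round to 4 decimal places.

1.0536

Midpoint: k1 = f(t_n, u_n); k2 = f(t_n + h/2, u_n + (h/2)·k1); u_{n+1} = u_n + h·k2.
t=0.000000, u=1.270000:
  k1 = f(0.000000, 1.270000) = -0.393700
  k2 = f(0.195000, 1.193229) = -0.355071
  u ← 1.270000 + 0.39·(-0.355071) = 1.131522
t=0.390000, u=1.131522:
  k1 = f(0.390000, 1.131522) = -0.291453
  k2 = f(0.585000, 1.074689) = -0.199686
  u ← 1.131522 + 0.39·(-0.199686) = 1.053645
u(0.78) ≈ 1.0536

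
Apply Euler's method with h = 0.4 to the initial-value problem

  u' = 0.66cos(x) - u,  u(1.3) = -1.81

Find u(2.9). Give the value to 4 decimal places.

-0.5230

Euler: u_{n+1} = u_n + h·f(x_n, u_n).
x=1.300000, u=-1.810000: f=1.986549 → u ← -1.810000 + 0.4·1.986549 = -1.015380
x=1.700000, u=-1.015380: f=0.930343 → u ← -1.015380 + 0.4·0.930343 = -0.643243
x=2.100000, u=-0.643243: f=0.310045 → u ← -0.643243 + 0.4·0.310045 = -0.519225
x=2.500000, u=-0.519225: f=-0.009530 → u ← -0.519225 + 0.4·(-0.009530) = -0.523037
u(2.9) ≈ -0.5230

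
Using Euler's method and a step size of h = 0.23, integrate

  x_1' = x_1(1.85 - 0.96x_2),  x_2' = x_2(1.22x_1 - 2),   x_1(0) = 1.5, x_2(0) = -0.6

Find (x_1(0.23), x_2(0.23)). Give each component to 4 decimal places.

2.3370, -0.5765

Euler on (x_1,x_2): x_1_{n+1} = x_1_n + h·x_1', x_2_{n+1} = x_2_n + h·x_2'.
0.000000: (1.500000, -0.600000); f=(3.639000, 0.102000) → (2.336970, -0.576540)
(x_1(0.23), x_2(0.23)) ≈ (2.3370, -0.5765)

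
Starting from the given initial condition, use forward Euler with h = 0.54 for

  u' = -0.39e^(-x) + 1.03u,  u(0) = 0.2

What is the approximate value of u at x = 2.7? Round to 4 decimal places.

Euler: u_{n+1} = u_n + h·f(x_n, u_n).
x=0.000000, u=0.200000: f=-0.184000 → u ← 0.200000 + 0.54·(-0.184000) = 0.100640
x=0.540000, u=0.100640: f=-0.123613 → u ← 0.100640 + 0.54·(-0.123613) = 0.033889
x=1.080000, u=0.033889: f=-0.097536 → u ← 0.033889 + 0.54·(-0.097536) = -0.018780
x=1.620000, u=-0.018780: f=-0.096524 → u ← -0.018780 + 0.54·(-0.096524) = -0.070904
x=2.160000, u=-0.070904: f=-0.118008 → u ← -0.070904 + 0.54·(-0.118008) = -0.134628
u(2.7) ≈ -0.1346

-0.1346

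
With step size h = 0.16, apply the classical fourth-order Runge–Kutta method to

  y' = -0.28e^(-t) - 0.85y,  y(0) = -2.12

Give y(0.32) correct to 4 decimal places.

-1.6818

RK4: k1 = f(t_n, y_n); k2 = f(t_n + h/2, y_n + (h/2)·k1); k3 = f(t_n + h/2, y_n + (h/2)·k2); k4 = f(t_n + h, y_n + h·k3); y_{n+1} = y_n + (h/6)·(k1 + 2k2 + 2k3 + k4).
t=0.000000, y=-2.120000:
  k1 = f(0.000000, -2.120000) = 1.522000
  k2 = f(0.080000, -1.998240) = 1.440031
  k3 = f(0.080000, -2.004797) = 1.445605
  k4 = f(0.160000, -1.888703) = 1.366797
  y ← -2.120000 + (0.16/6)·(k1 + 2k2 + 2k3 + k4) = -1.889065
t=0.160000, y=-1.889065:
  k1 = f(0.160000, -1.889065) = 1.367105
  k2 = f(0.240000, -1.779696) = 1.292486
  k3 = f(0.240000, -1.785666) = 1.297560
  k4 = f(0.320000, -1.681455) = 1.225915
  y ← -1.889065 + (0.16/6)·(k1 + 2k2 + 2k3 + k4) = -1.681782
y(0.32) ≈ -1.6818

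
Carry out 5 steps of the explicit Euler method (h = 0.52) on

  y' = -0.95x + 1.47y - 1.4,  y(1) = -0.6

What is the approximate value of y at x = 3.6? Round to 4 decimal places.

-41.3948

Euler: y_{n+1} = y_n + h·f(x_n, y_n).
x=1.000000, y=-0.600000: f=-3.232000 → y ← -0.600000 + 0.52·(-3.232000) = -2.280640
x=1.520000, y=-2.280640: f=-6.196541 → y ← -2.280640 + 0.52·(-6.196541) = -5.502841
x=2.040000, y=-5.502841: f=-11.427177 → y ← -5.502841 + 0.52·(-11.427177) = -11.444973
x=2.560000, y=-11.444973: f=-20.656110 → y ← -11.444973 + 0.52·(-20.656110) = -22.186150
x=3.080000, y=-22.186150: f=-36.939641 → y ← -22.186150 + 0.52·(-36.939641) = -41.394764
y(3.6) ≈ -41.3948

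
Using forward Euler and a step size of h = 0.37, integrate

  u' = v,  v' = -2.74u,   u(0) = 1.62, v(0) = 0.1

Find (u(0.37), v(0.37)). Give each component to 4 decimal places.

Euler on (u,v): u_{n+1} = u_n + h·u', v_{n+1} = v_n + h·v'.
0.000000: (1.620000, 0.100000); f=(0.100000, -4.438800) → (1.657000, -1.542356)
(u(0.37), v(0.37)) ≈ (1.6570, -1.5424)

1.6570, -1.5424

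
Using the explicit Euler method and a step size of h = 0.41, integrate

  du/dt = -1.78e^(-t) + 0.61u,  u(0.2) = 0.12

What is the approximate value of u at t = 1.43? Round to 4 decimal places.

-1.4582

Euler: u_{n+1} = u_n + h·f(t_n, u_n).
t=0.200000, u=0.120000: f=-1.384141 → u ← 0.120000 + 0.41·(-1.384141) = -0.447498
t=0.610000, u=-0.447498: f=-1.240138 → u ← -0.447498 + 0.41·(-1.240138) = -0.955954
t=1.020000, u=-0.955954: f=-1.224991 → u ← -0.955954 + 0.41·(-1.224991) = -1.458201
u(1.43) ≈ -1.4582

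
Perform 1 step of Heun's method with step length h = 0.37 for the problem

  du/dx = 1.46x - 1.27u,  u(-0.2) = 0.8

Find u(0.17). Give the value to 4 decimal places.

Heun: k1 = f(x_n, u_n); k2 = f(x_n + h, u_n + h·k1); u_{n+1} = u_n + (h/2)·(k1 + k2).
x=-0.200000, u=0.800000:
  k1 = f(-0.200000, 0.800000) = -1.308000
  k2 = f(0.170000, 0.316040) = -0.153171
  u ← 0.800000 + (0.37/2)·(-1.308000 + (-0.153171)) = 0.529683
u(0.17) ≈ 0.5297

0.5297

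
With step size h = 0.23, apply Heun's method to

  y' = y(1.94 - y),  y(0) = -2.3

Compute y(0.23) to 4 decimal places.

Heun: k1 = f(t_n, y_n); k2 = f(t_n + h, y_n + h·k1); y_{n+1} = y_n + (h/2)·(k1 + k2).
t=0.000000, y=-2.300000:
  k1 = f(0.000000, -2.300000) = -9.752000
  k2 = f(0.230000, -4.542960) = -29.451828
  y ← -2.300000 + (0.23/2)·(-9.752000 + (-29.451828)) = -6.808440
y(0.23) ≈ -6.8084

-6.8084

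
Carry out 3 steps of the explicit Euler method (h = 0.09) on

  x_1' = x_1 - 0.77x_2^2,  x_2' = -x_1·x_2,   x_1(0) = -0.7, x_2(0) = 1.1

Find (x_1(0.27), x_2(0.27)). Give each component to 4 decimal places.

-1.2192, 1.3737

Euler on (x_1,x_2): x_1_{n+1} = x_1_n + h·x_1', x_2_{n+1} = x_2_n + h·x_2'.
0.000000: (-0.700000, 1.100000); f=(-1.631700, 0.770000) → (-0.846853, 1.169300)
0.090000: (-0.846853, 1.169300); f=(-1.899645, 0.990225) → (-1.017821, 1.258420)
0.180000: (-1.017821, 1.258420); f=(-2.237210, 1.280847) → (-1.219170, 1.373696)
(x_1(0.27), x_2(0.27)) ≈ (-1.2192, 1.3737)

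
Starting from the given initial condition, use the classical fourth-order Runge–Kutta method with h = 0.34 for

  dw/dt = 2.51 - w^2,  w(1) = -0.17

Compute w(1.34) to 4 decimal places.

0.6428

RK4: k1 = f(t_n, w_n); k2 = f(t_n + h/2, w_n + (h/2)·k1); k3 = f(t_n + h/2, w_n + (h/2)·k2); k4 = f(t_n + h, w_n + h·k3); w_{n+1} = w_n + (h/6)·(k1 + 2k2 + 2k3 + k4).
t=1.000000, w=-0.170000:
  k1 = f(1.000000, -0.170000) = 2.481100
  k2 = f(1.170000, 0.251787) = 2.446603
  k3 = f(1.170000, 0.245923) = 2.449522
  k4 = f(1.340000, 0.662838) = 2.070646
  w ← -0.170000 + (0.34/6)·(k1 + 2k2 + 2k3 + k4) = 0.642827
w(1.34) ≈ 0.6428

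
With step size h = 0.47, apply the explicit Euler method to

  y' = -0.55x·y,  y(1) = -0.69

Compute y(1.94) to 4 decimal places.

Euler: y_{n+1} = y_n + h·f(x_n, y_n).
x=1.000000, y=-0.690000: f=0.379500 → y ← -0.690000 + 0.47·0.379500 = -0.511635
x=1.470000, y=-0.511635: f=0.413657 → y ← -0.511635 + 0.47·0.413657 = -0.317216
y(1.94) ≈ -0.3172

-0.3172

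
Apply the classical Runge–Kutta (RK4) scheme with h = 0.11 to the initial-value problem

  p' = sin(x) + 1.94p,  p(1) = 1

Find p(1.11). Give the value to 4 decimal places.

1.3444

RK4: k1 = f(x_n, p_n); k2 = f(x_n + h/2, p_n + (h/2)·k1); k3 = f(x_n + h/2, p_n + (h/2)·k2); k4 = f(x_n + h, p_n + h·k3); p_{n+1} = p_n + (h/6)·(k1 + 2k2 + 2k3 + k4).
x=1.000000, p=1.000000:
  k1 = f(1.000000, 1.000000) = 2.781471
  k2 = f(1.055000, 1.152981) = 3.106683
  k3 = f(1.055000, 1.170868) = 3.141383
  k4 = f(1.110000, 1.345552) = 3.506070
  p ← 1.000000 + (0.11/6)·(k1 + 2k2 + 2k3 + k4) = 1.344367
p(1.11) ≈ 1.3444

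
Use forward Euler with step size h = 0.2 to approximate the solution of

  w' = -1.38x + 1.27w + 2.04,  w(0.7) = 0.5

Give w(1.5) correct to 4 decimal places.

2.0911

Euler: w_{n+1} = w_n + h·f(x_n, w_n).
x=0.700000, w=0.500000: f=1.709000 → w ← 0.500000 + 0.2·1.709000 = 0.841800
x=0.900000, w=0.841800: f=1.867086 → w ← 0.841800 + 0.2·1.867086 = 1.215217
x=1.100000, w=1.215217: f=2.065326 → w ← 1.215217 + 0.2·2.065326 = 1.628282
x=1.300000, w=1.628282: f=2.313919 → w ← 1.628282 + 0.2·2.313919 = 2.091066
w(1.5) ≈ 2.0911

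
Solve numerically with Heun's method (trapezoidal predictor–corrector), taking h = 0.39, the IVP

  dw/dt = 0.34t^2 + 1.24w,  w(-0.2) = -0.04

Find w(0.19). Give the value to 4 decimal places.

Heun: k1 = f(t_n, w_n); k2 = f(t_n + h, w_n + h·k1); w_{n+1} = w_n + (h/2)·(k1 + k2).
t=-0.200000, w=-0.040000:
  k1 = f(-0.200000, -0.040000) = -0.036000
  k2 = f(0.190000, -0.054040) = -0.054736
  w ← -0.040000 + (0.39/2)·(-0.036000 + (-0.054736)) = -0.057693
w(0.19) ≈ -0.0577

-0.0577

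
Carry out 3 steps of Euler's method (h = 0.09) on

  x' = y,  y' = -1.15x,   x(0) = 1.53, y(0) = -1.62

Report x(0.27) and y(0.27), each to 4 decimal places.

Euler on (x,y): x_{n+1} = x_n + h·x', y_{n+1} = y_n + h·y'.
0.000000: (1.530000, -1.620000); f=(-1.620000, -1.759500) → (1.384200, -1.778355)
0.090000: (1.384200, -1.778355); f=(-1.778355, -1.591830) → (1.224148, -1.921620)
0.180000: (1.224148, -1.921620); f=(-1.921620, -1.407770) → (1.051202, -2.048319)
(x(0.27), y(0.27)) ≈ (1.0512, -2.0483)

1.0512, -2.0483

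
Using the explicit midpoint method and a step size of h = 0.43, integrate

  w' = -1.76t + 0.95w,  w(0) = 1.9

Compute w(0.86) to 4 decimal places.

Midpoint: k1 = f(t_n, w_n); k2 = f(t_n + h/2, w_n + (h/2)·k1); w_{n+1} = w_n + h·k2.
t=0.000000, w=1.900000:
  k1 = f(0.000000, 1.900000) = 1.805000
  k2 = f(0.215000, 2.288075) = 1.795271
  w ← 1.900000 + 0.43·1.795271 = 2.671967
t=0.430000, w=2.671967:
  k1 = f(0.430000, 2.671967) = 1.781568
  k2 = f(0.645000, 3.055004) = 1.767054
  w ← 2.671967 + 0.43·1.767054 = 3.431800
w(0.86) ≈ 3.4318

3.4318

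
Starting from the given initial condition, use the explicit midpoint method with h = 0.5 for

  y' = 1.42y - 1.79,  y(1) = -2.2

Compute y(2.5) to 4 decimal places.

-24.8777

Midpoint: k1 = f(s_n, y_n); k2 = f(s_n + h/2, y_n + (h/2)·k1); y_{n+1} = y_n + h·k2.
s=1.000000, y=-2.200000:
  k1 = f(1.000000, -2.200000) = -4.914000
  k2 = f(1.250000, -3.428500) = -6.658470
  y ← -2.200000 + 0.5·(-6.658470) = -5.529235
s=1.500000, y=-5.529235:
  k1 = f(1.500000, -5.529235) = -9.641514
  k2 = f(1.750000, -7.939613) = -13.064251
  y ← -5.529235 + 0.5·(-13.064251) = -12.061361
s=2.000000, y=-12.061361:
  k1 = f(2.000000, -12.061361) = -18.917132
  k2 = f(2.250000, -16.790644) = -25.632714
  y ← -12.061361 + 0.5·(-25.632714) = -24.877717
y(2.5) ≈ -24.8777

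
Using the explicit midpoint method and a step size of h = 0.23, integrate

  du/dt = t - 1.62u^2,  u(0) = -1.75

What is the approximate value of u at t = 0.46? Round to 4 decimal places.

Midpoint: k1 = f(t_n, u_n); k2 = f(t_n + h/2, u_n + (h/2)·k1); u_{n+1} = u_n + h·k2.
t=0.000000, u=-1.750000:
  k1 = f(0.000000, -1.750000) = -4.961250
  k2 = f(0.115000, -2.320544) = -8.608576
  u ← -1.750000 + 0.23·(-8.608576) = -3.729972
t=0.230000, u=-3.729972:
  k1 = f(0.230000, -3.729972) = -22.308565
  k2 = f(0.345000, -6.295457) = -63.860109
  u ← -3.729972 + 0.23·(-63.860109) = -18.417798
u(0.46) ≈ -18.4178

-18.4178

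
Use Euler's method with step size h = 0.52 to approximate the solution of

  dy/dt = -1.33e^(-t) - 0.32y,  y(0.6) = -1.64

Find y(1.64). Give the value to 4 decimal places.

Euler: y_{n+1} = y_n + h·f(t_n, y_n).
t=0.600000, y=-1.640000: f=-0.205119 → y ← -1.640000 + 0.52·(-0.205119) = -1.746662
t=1.120000, y=-1.746662: f=0.124980 → y ← -1.746662 + 0.52·0.124980 = -1.681673
y(1.64) ≈ -1.6817

-1.6817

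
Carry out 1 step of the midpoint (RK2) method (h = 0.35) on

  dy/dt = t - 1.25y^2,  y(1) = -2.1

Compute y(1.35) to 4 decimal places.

Midpoint: k1 = f(t_n, y_n); k2 = f(t_n + h/2, y_n + (h/2)·k1); y_{n+1} = y_n + h·k2.
t=1.000000, y=-2.100000:
  k1 = f(1.000000, -2.100000) = -4.512500
  k2 = f(1.175000, -2.889687) = -9.262867
  y ← -2.100000 + 0.35·(-9.262867) = -5.342004
y(1.35) ≈ -5.3420

-5.3420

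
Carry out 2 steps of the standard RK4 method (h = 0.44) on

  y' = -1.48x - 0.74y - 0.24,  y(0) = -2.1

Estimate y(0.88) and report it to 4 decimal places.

RK4: k1 = f(x_n, y_n); k2 = f(x_n + h/2, y_n + (h/2)·k1); k3 = f(x_n + h/2, y_n + (h/2)·k2); k4 = f(x_n + h, y_n + h·k3); y_{n+1} = y_n + (h/6)·(k1 + 2k2 + 2k3 + k4).
x=0.000000, y=-2.100000:
  k1 = f(0.000000, -2.100000) = 1.314000
  k2 = f(0.220000, -1.810920) = 0.774481
  k3 = f(0.220000, -1.929614) = 0.862315
  k4 = f(0.440000, -1.720582) = 0.382030
  y ← -2.100000 + (0.44/6)·(k1 + 2k2 + 2k3 + k4) = -1.735561
x=0.440000, y=-1.735561:
  k1 = f(0.440000, -1.735561) = 0.393115
  k2 = f(0.660000, -1.649076) = 0.003516
  k3 = f(0.660000, -1.734788) = 0.066943
  k4 = f(0.880000, -1.706106) = -0.279881
  y ← -1.735561 + (0.44/6)·(k1 + 2k2 + 2k3 + k4) = -1.716923
y(0.88) ≈ -1.7169

-1.7169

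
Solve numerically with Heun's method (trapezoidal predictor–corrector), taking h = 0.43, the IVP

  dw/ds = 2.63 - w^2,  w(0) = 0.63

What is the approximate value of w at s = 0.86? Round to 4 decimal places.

Heun: k1 = f(s_n, w_n); k2 = f(s_n + h, w_n + h·k1); w_{n+1} = w_n + (h/2)·(k1 + k2).
s=0.000000, w=0.630000:
  k1 = f(0.000000, 0.630000) = 2.233100
  k2 = f(0.430000, 1.590233) = 0.101159
  w ← 0.630000 + (0.43/2)·(2.233100 + 0.101159) = 1.131866
s=0.430000, w=1.131866:
  k1 = f(0.430000, 1.131866) = 1.348880
  k2 = f(0.860000, 1.711884) = -0.300547
  w ← 1.131866 + (0.43/2)·(1.348880 + (-0.300547)) = 1.357257
w(0.86) ≈ 1.3573

1.3573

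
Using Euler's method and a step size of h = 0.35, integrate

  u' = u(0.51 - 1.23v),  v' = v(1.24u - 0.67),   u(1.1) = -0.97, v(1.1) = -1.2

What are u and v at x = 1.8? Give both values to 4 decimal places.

-2.2304, -0.0215

Euler on (u,v): u_{n+1} = u_n + h·u', v_{n+1} = v_n + h·v'.
1.100000: (-0.970000, -1.200000); f=(-1.926420, 2.247360) → (-1.644247, -0.413424)
1.450000: (-1.644247, -0.413424); f=(-1.674685, 1.119910) → (-2.230387, -0.021455)
(u(1.8), v(1.8)) ≈ (-2.2304, -0.0215)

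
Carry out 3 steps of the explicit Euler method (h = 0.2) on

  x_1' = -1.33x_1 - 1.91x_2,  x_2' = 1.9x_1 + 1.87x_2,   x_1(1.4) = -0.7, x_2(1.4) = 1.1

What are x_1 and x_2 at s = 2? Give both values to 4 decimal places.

Euler on (x_1,x_2): x_1_{n+1} = x_1_n + h·x_1', x_2_{n+1} = x_2_n + h·x_2'.
1.400000: (-0.700000, 1.100000); f=(-1.170000, 0.727000) → (-0.934000, 1.245400)
1.600000: (-0.934000, 1.245400); f=(-1.136494, 0.554298) → (-1.161299, 1.356260)
1.800000: (-1.161299, 1.356260); f=(-1.045928, 0.329738) → (-1.370484, 1.422207)
(x_1(2), x_2(2)) ≈ (-1.3705, 1.4222)

-1.3705, 1.4222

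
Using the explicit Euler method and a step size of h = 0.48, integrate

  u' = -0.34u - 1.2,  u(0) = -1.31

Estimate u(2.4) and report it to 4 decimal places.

Euler: u_{n+1} = u_n + h·f(x_n, u_n).
x=0.000000, u=-1.310000: f=-0.754600 → u ← -1.310000 + 0.48·(-0.754600) = -1.672208
x=0.480000, u=-1.672208: f=-0.631449 → u ← -1.672208 + 0.48·(-0.631449) = -1.975304
x=0.960000, u=-1.975304: f=-0.528397 → u ← -1.975304 + 0.48·(-0.528397) = -2.228934
x=1.440000, u=-2.228934: f=-0.442162 → u ← -2.228934 + 0.48·(-0.442162) = -2.441172
x=1.920000, u=-2.441172: f=-0.370002 → u ← -2.441172 + 0.48·(-0.370002) = -2.618773
u(2.4) ≈ -2.6188

-2.6188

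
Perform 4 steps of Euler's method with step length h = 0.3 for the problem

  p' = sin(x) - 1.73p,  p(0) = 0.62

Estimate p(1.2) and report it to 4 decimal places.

0.3702

Euler: p_{n+1} = p_n + h·f(x_n, p_n).
x=0.000000, p=0.620000: f=-1.072600 → p ← 0.620000 + 0.3·(-1.072600) = 0.298220
x=0.300000, p=0.298220: f=-0.220400 → p ← 0.298220 + 0.3·(-0.220400) = 0.232100
x=0.600000, p=0.232100: f=0.163110 → p ← 0.232100 + 0.3·0.163110 = 0.281033
x=0.900000, p=0.281033: f=0.297140 → p ← 0.281033 + 0.3·0.297140 = 0.370175
p(1.2) ≈ 0.3702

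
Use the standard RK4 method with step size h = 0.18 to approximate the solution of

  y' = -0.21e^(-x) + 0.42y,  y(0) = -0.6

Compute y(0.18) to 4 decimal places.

RK4: k1 = f(x_n, y_n); k2 = f(x_n + h/2, y_n + (h/2)·k1); k3 = f(x_n + h/2, y_n + (h/2)·k2); k4 = f(x_n + h, y_n + h·k3); y_{n+1} = y_n + (h/6)·(k1 + 2k2 + 2k3 + k4).
x=0.000000, y=-0.600000:
  k1 = f(0.000000, -0.600000) = -0.462000
  k2 = f(0.090000, -0.641580) = -0.461389
  k3 = f(0.090000, -0.641525) = -0.461366
  k4 = f(0.180000, -0.683046) = -0.462286
  y ← -0.600000 + (0.18/6)·(k1 + 2k2 + 2k3 + k4) = -0.683094
y(0.18) ≈ -0.6831

-0.6831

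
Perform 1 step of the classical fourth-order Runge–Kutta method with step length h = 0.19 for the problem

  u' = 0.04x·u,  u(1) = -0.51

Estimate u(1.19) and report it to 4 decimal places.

-0.5143

RK4: k1 = f(x_n, u_n); k2 = f(x_n + h/2, u_n + (h/2)·k1); k3 = f(x_n + h/2, u_n + (h/2)·k2); k4 = f(x_n + h, u_n + h·k3); u_{n+1} = u_n + (h/6)·(k1 + 2k2 + 2k3 + k4).
x=1.000000, u=-0.510000:
  k1 = f(1.000000, -0.510000) = -0.020400
  k2 = f(1.095000, -0.511938) = -0.022423
  k3 = f(1.095000, -0.512130) = -0.022431
  k4 = f(1.190000, -0.514262) = -0.024479
  u ← -0.510000 + (0.19/6)·(k1 + 2k2 + 2k3 + k4) = -0.514262
u(1.19) ≈ -0.5143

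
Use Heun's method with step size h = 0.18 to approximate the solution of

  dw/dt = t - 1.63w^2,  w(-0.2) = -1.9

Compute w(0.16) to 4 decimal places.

Heun: k1 = f(t_n, w_n); k2 = f(t_n + h, w_n + h·k1); w_{n+1} = w_n + (h/2)·(k1 + k2).
t=-0.200000, w=-1.900000:
  k1 = f(-0.200000, -1.900000) = -6.084300
  k2 = f(-0.020000, -2.995174) = -14.642840
  w ← -1.900000 + (0.18/2)·(-6.084300 + (-14.642840)) = -3.765443
t=-0.020000, w=-3.765443:
  k1 = f(-0.020000, -3.765443) = -23.131049
  k2 = f(0.160000, -7.929031) = -102.317349
  w ← -3.765443 + (0.18/2)·(-23.131049 + (-102.317349)) = -15.055798
w(0.16) ≈ -15.0558

-15.0558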